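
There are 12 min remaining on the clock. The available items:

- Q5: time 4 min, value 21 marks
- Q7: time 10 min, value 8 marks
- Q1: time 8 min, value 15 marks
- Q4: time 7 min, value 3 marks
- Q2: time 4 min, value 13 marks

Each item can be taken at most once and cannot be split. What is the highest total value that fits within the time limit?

36 marks

Check high-value combinations within 12 min:
- Q5+Q1: time 4+8=12, value 21+15=36
- Q5+Q2: time 4+4=8, value 21+13=34
- Q1+Q2: time 8+4=12, value 15+13=28
- Q5+Q4: time 4+7=11, value 21+3=24
Best: 36 marks.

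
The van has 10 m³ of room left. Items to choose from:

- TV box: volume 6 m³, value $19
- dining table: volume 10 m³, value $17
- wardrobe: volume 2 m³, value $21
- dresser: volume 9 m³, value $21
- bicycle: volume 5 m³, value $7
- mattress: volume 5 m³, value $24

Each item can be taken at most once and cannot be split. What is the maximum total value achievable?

Check high-value combinations within 10 m³:
- wardrobe+mattress: volume 2+5=7, value 21+24=45
- TV box+wardrobe: volume 6+2=8, value 19+21=40
- bicycle+mattress: volume 5+5=10, value 7+24=31
- wardrobe+bicycle: volume 2+5=7, value 21+7=28
Best: $45.

$45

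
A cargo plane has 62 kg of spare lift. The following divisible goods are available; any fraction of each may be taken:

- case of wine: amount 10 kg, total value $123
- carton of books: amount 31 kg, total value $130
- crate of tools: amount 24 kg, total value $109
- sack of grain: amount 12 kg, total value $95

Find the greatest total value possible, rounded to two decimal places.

Take in order of value per unit:
- case of wine (123/10 per unit): all 10 → value 123, running total 123.00
- sack of grain (95/12 per unit): all 12 → value 95, running total 218.00
- crate of tools (109/24 per unit): all 24 → value 109, running total 327.00
- carton of books (130/31 per unit): 16 of 31 → value 16×130/31 = 67.0968, running total 394.10
Total 394.10.

394.10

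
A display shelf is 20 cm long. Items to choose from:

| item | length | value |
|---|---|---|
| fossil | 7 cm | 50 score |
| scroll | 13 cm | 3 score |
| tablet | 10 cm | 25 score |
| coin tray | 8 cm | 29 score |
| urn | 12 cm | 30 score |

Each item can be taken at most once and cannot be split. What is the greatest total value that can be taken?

Check high-value combinations within 20 cm:
- fossil+urn: length 7+12=19, value 50+30=80
- fossil+coin tray: length 7+8=15, value 50+29=79
- fossil+tablet: length 7+10=17, value 50+25=75
- coin tray+urn: length 8+12=20, value 29+30=59
- tablet+coin tray: length 10+8=18, value 25+29=54
Best: 80 score.

80 score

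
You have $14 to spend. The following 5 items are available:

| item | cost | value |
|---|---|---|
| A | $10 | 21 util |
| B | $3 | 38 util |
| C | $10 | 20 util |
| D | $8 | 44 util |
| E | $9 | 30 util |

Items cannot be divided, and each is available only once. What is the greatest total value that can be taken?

82 util

This is a 0/1 knapsack; check combinations near the capacity.
- B+D: cost 3+8=11, value 38+44=82
- B+E: cost 3+9=12, value 38+30=68
- A+B: cost 10+3=13, value 21+38=59
- B+C: cost 3+10=13, value 38+20=58
Best: 82 util.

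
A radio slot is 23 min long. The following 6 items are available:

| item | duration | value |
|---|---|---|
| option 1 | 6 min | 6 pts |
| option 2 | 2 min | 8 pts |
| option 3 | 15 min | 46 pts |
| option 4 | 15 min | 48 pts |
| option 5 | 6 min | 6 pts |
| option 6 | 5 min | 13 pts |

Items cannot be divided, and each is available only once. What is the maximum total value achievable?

69 pts

Check high-value combinations within 23 min:
- option 2+option 4+option 6: duration 2+15+5=22, value 8+48+13=69
- option 2+option 3+option 6: duration 2+15+5=22, value 8+46+13=67
- option 1+option 2+option 4: duration 6+2+15=23, value 6+8+48=62
- option 2+option 4+option 5: duration 2+15+6=23, value 8+48+6=62
Best: 69 pts.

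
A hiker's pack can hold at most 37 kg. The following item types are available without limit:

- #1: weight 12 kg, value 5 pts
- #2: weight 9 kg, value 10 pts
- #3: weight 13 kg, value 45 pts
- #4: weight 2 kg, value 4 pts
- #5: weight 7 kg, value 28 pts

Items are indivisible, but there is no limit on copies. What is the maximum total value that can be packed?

144 pts

Best value-per-unit is #5 at 28/7; filling with it alone gives 5×28 = 140.
Optimal mix: 1×#4 + 5×#5 → weight 37, value 144.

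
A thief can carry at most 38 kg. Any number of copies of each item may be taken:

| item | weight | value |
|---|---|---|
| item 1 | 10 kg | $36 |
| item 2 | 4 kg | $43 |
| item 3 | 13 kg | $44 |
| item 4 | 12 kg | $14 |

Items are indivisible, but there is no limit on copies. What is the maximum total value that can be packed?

Best value-per-unit is item 2 at 43/4, and filling with it alone uses weight 9×4=36. No mix of the others beats 9×43 = 387.

$387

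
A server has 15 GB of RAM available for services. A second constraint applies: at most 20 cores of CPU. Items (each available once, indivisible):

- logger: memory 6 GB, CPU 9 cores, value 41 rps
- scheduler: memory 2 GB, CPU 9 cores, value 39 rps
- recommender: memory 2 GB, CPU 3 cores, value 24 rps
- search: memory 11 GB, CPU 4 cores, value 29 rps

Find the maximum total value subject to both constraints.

92 rps

Feasible sets respecting both limits:
- scheduler+recommender+search: memory 15, CPU 16, value 92
- logger+scheduler: memory 8, CPU 18, value 80
- scheduler+search: memory 13, CPU 13, value 68
Best: 92 rps.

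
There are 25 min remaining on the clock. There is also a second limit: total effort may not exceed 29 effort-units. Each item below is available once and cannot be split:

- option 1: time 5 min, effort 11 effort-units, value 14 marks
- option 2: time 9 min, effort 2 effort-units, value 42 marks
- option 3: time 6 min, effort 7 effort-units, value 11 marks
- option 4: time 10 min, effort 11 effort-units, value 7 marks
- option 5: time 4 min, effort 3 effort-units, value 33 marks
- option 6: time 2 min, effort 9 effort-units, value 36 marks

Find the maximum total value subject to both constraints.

Feasible sets respecting both limits:
- option 1+option 2+option 5+option 6: time 20, effort 25, value 125
- option 2+option 3+option 5+option 6: time 21, effort 21, value 122
- option 2+option 4+option 5+option 6: time 25, effort 25, value 118
Best: 125 marks.

125 marks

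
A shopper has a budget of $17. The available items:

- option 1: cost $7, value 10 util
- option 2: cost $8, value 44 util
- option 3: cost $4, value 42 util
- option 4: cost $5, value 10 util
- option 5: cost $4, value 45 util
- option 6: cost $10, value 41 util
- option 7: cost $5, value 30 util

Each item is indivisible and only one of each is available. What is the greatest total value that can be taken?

131 util

This is a 0/1 knapsack; check combinations near the capacity.
- option 2+option 3+option 5: cost 8+4+4=16, value 44+42+45=131
- option 2+option 5+option 7: cost 8+4+5=17, value 44+45+30=119
- option 3+option 5+option 7: cost 4+4+5=13, value 42+45+30=117
Best: 131 util.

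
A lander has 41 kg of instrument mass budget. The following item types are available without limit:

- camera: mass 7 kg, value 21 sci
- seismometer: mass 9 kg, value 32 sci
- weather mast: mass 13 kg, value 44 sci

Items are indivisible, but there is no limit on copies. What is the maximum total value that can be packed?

Best value-per-unit is seismometer at 32/9; filling with it alone gives 4×32 = 128.
Optimal mix: 3×seismometer + 1×weather mast → mass 40, value 140.

140 sci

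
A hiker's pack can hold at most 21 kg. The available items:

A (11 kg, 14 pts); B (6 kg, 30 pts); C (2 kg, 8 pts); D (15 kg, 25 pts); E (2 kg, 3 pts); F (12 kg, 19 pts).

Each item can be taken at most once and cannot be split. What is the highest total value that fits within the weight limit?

57 pts

Check high-value combinations within 21 kg:
- B+C+F: weight 6+2+12=20, value 30+8+19=57
- B+D: weight 6+15=21, value 30+25=55
- A+B+C+E: weight 11+6+2+2=21, value 14+30+8+3=55
Best: 57 pts.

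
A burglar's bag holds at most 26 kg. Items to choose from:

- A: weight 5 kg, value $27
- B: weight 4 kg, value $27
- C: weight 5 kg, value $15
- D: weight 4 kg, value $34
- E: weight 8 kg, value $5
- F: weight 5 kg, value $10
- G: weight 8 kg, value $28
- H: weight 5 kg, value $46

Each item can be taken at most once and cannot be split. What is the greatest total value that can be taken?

$162

This is a 0/1 knapsack; check combinations near the capacity.
- A+B+D+G+H: weight 5+4+4+8+5=26, value 27+27+34+28+46=162
- B+C+D+G+H: weight 4+5+4+8+5=26, value 27+15+34+28+46=150
- A+B+C+D+H: weight 5+4+5+4+5=23, value 27+27+15+34+46=149
Best: $162.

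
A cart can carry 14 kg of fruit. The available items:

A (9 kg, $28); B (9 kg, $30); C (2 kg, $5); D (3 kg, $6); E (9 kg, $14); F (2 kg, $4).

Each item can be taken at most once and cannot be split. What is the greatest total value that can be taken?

$41

Check high-value combinations within 14 kg:
- B+C+D: weight 9+2+3=14, value 30+5+6=41
- B+D+F: weight 9+3+2=14, value 30+6+4=40
- B+C+F: weight 9+2+2=13, value 30+5+4=39
Best: $41.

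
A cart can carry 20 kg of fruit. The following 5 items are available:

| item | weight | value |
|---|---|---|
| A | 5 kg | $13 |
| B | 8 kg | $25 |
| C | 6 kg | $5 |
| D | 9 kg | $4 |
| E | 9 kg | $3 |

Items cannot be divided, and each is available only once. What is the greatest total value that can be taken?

$43

Check high-value combinations within 20 kg:
- A+B+C: weight 5+8+6=19, value 13+25+5=43
- A+B: weight 5+8=13, value 13+25=38
- B+C: weight 8+6=14, value 25+5=30
Best: $43.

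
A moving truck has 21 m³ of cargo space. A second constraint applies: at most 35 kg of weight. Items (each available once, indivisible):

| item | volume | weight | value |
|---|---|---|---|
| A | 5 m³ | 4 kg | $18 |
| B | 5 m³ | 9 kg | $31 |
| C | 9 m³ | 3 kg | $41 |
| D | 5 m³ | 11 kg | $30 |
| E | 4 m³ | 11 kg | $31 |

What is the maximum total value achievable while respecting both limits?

$110

Feasible sets respecting both limits:
- A+B+D+E: volume 19, weight 35, value 110
- B+C+E: volume 18, weight 23, value 103
- B+C+D: volume 19, weight 23, value 102
- C+D+E: volume 18, weight 25, value 102
Best: $110.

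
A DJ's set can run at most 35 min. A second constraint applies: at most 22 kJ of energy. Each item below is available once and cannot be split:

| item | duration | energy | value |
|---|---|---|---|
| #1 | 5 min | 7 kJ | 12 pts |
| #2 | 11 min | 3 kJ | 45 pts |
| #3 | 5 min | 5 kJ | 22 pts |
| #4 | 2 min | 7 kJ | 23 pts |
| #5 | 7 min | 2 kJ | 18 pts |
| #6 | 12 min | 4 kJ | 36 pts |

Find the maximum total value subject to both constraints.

Feasible sets respecting both limits:
- #2+#3+#4+#6: duration 30, energy 19, value 126
- #2+#4+#5+#6: duration 32, energy 16, value 122
- #2+#3+#5+#6: duration 35, energy 14, value 121
Best: 126 pts.

126 pts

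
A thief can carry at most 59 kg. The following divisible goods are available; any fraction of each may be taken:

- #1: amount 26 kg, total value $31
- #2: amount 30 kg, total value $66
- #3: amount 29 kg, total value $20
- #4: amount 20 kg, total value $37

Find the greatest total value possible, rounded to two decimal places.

113.73

Take in order of value per unit:
- #2 (66/30 per unit): all 30 → value 66, running total 66.00
- #4 (37/20 per unit): all 20 → value 37, running total 103.00
- #1 (31/26 per unit): 9 of 26 → value 9×31/26 = 10.7308, running total 113.73
Total 113.73.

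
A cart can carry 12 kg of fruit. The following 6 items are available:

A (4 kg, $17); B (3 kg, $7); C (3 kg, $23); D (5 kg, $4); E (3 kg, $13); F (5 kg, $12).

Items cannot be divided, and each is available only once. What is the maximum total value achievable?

Check high-value combinations within 12 kg:
- A+C+E: weight 4+3+3=10, value 17+23+13=53
- A+C+F: weight 4+3+5=12, value 17+23+12=52
- C+E+F: weight 3+3+5=11, value 23+13+12=48
Best: $53.

$53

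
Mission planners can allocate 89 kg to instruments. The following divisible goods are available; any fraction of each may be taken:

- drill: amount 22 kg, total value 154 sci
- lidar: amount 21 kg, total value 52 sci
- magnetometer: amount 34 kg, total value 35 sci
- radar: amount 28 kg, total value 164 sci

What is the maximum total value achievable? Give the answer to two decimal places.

388.53

Take in order of value per unit:
- drill (154/22 per unit): all 22 → value 154, running total 154.00
- radar (164/28 per unit): all 28 → value 164, running total 318.00
- lidar (52/21 per unit): all 21 → value 52, running total 370.00
- magnetometer (35/34 per unit): 18 of 34 → value 18×35/34 = 18.5294, running total 388.53
Total 388.53.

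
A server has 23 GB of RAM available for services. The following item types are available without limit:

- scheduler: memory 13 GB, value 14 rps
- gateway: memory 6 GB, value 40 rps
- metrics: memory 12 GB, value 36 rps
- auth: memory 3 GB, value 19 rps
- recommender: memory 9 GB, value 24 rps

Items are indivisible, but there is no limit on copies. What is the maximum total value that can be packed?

Best value-per-unit is gateway at 40/6; filling with it alone gives 3×40 = 120.
Optimal mix: 3×gateway + 1×auth → memory 21, value 139.

139 rps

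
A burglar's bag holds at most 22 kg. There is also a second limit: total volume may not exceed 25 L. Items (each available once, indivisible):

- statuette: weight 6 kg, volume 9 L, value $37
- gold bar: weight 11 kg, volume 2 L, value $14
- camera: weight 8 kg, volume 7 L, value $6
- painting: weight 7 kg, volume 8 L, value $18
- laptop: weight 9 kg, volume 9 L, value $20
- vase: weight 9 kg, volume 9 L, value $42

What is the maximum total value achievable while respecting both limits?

Feasible sets respecting both limits:
- statuette+vase: weight 15, volume 18, value 79
- laptop+vase: weight 18, volume 18, value 62
- statuette+camera+painting: weight 21, volume 24, value 61
- painting+vase: weight 16, volume 17, value 60
Best: $79.

$79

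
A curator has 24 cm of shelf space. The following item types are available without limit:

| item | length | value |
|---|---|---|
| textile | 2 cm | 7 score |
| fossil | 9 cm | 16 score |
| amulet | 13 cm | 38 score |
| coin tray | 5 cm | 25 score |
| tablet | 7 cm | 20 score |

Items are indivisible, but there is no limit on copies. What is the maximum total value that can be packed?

Best value-per-unit is coin tray at 25/5; filling with it alone gives 4×25 = 100.
Optimal mix: 2×textile + 4×coin tray → length 24, value 114.

114 score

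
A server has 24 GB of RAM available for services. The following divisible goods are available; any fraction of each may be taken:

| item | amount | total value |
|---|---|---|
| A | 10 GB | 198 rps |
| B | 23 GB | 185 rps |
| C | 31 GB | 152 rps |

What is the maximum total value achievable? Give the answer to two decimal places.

Take in order of value per unit:
- A (198/10 per unit): all 10 → value 198, running total 198.00
- B (185/23 per unit): 14 of 23 → value 14×185/23 = 112.6087, running total 310.61
Total 310.61.

310.61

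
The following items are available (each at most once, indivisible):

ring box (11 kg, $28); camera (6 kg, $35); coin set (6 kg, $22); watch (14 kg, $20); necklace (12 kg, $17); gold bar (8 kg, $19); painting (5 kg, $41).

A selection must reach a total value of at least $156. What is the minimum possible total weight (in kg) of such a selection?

48

Subsets with value ≥ 156, sorted by total weight:
- ring box+camera+coin set+necklace+gold bar+painting: weight 48, value 162
- ring box+camera+coin set+watch+gold bar+painting: weight 50, value 165
Minimum weight: 48 kg.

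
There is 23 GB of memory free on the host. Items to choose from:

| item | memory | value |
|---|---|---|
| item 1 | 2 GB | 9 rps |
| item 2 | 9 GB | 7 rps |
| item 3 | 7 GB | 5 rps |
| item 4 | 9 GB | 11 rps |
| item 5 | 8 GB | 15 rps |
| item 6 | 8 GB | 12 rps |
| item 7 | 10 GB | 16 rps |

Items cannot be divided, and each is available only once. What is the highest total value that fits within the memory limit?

40 rps

Check high-value combinations within 23 GB:
- item 1+item 5+item 7: memory 2+8+10=20, value 9+15+16=40
- item 1+item 6+item 7: memory 2+8+10=20, value 9+12+16=37
- item 1+item 5+item 6: memory 2+8+8=18, value 9+15+12=36
- item 1+item 4+item 7: memory 2+9+10=21, value 9+11+16=36
Best: 40 rps.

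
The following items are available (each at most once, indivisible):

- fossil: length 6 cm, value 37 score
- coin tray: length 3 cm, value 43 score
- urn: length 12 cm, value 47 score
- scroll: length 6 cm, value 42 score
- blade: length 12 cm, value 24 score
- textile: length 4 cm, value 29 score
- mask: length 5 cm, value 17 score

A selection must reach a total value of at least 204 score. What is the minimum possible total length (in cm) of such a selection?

36

Subsets with value ≥ 204, sorted by total length:
- fossil+coin tray+urn+scroll+textile+mask: length 36, value 215
- fossil+coin tray+urn+scroll+blade+textile: length 43, value 222
- fossil+coin tray+urn+scroll+blade+mask: length 44, value 210
- fossil+coin tray+urn+scroll+blade+textile+mask: length 48, value 239
Minimum length: 36 cm.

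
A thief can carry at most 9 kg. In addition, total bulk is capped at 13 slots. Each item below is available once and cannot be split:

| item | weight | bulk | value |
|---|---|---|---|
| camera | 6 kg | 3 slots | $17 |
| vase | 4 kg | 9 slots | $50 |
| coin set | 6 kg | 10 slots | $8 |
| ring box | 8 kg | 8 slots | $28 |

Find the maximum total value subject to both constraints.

$50

Feasible sets respecting both limits:
- vase: weight 4, bulk 9, value 50
- ring box: weight 8, bulk 8, value 28
- camera: weight 6, bulk 3, value 17
- coin set: weight 6, bulk 10, value 8
Best: $50.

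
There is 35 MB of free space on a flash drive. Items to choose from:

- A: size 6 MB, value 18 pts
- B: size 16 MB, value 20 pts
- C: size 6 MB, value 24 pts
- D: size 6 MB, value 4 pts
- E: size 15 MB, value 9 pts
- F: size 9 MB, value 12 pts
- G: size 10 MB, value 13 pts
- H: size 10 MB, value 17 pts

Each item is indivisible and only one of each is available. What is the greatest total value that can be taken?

Check high-value combinations within 35 MB:
- A+C+G+H: size 6+6+10+10=32, value 18+24+13+17=72
- A+C+F+H: size 6+6+9+10=31, value 18+24+12+17=71
- A+C+F+G: size 6+6+9+10=31, value 18+24+12+13=67
Best: 72 pts.

72 pts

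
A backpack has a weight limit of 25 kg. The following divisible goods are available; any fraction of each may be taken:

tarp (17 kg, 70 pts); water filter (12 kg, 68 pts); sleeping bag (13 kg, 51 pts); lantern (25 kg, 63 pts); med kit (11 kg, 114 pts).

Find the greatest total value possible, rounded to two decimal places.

Take in order of value per unit:
- med kit (114/11 per unit): all 11 → value 114, running total 114.00
- water filter (68/12 per unit): all 12 → value 68, running total 182.00
- tarp (70/17 per unit): 2 of 17 → value 2×70/17 = 8.2353, running total 190.24
Total 190.24.

190.24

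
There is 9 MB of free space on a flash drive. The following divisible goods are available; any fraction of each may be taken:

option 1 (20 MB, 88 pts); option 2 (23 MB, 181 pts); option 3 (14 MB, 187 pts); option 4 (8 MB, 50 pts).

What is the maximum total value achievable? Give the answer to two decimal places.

120.21

Take in order of value per unit:
- option 3 (187/14 per unit): 9 of 14 → value 9×187/14 = 120.2143, running total 120.21
Total 120.21.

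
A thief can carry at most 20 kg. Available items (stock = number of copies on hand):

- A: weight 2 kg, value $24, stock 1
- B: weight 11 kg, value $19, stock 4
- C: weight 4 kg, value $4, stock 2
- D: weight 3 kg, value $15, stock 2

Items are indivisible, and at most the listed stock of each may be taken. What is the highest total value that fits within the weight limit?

Best selections within weight 20 and stock limits:
- 1×A + 1×B + 2×D: weight 19, value 73
- 1×A + 2×C + 2×D: weight 16, value 62
- 1×A + 1×B + 1×C + 1×D: weight 20, value 62
- 1×A + 1×C + 2×D: weight 12, value 58
Best: $73.

$73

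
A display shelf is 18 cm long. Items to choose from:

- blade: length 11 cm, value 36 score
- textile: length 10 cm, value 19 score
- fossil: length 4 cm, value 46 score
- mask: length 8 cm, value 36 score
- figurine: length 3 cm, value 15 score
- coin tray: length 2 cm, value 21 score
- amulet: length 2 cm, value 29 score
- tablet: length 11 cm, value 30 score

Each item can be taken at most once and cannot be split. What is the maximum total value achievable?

132 score

Check high-value combinations within 18 cm:
- fossil+mask+coin tray+amulet: length 4+8+2+2=16, value 46+36+21+29=132
- fossil+mask+figurine+amulet: length 4+8+3+2=17, value 46+36+15+29=126
- fossil+mask+figurine+coin tray: length 4+8+3+2=17, value 46+36+15+21=118
Best: 132 score.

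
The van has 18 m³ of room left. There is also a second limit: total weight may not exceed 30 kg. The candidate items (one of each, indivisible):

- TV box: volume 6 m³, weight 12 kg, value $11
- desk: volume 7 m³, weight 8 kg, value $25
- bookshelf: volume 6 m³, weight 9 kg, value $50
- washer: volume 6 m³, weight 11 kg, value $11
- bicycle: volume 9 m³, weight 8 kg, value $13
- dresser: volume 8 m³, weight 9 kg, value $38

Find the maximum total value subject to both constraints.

Feasible sets respecting both limits:
- bookshelf+dresser: volume 14, weight 18, value 88
- desk+bookshelf: volume 13, weight 17, value 75
- bookshelf+bicycle: volume 15, weight 17, value 63
- desk+dresser: volume 15, weight 17, value 63
Best: $88.

$88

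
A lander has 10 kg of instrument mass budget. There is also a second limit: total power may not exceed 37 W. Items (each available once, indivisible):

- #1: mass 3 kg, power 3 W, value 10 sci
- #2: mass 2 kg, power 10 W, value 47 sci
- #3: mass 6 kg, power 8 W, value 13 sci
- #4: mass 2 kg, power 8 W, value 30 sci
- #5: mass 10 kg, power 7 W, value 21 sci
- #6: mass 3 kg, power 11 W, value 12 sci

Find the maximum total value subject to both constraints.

Feasible sets respecting both limits:
- #1+#2+#4+#6: mass 10, power 32, value 99
- #2+#3+#4: mass 10, power 26, value 90
- #2+#4+#6: mass 7, power 29, value 89
Best: 99 sci.

99 sci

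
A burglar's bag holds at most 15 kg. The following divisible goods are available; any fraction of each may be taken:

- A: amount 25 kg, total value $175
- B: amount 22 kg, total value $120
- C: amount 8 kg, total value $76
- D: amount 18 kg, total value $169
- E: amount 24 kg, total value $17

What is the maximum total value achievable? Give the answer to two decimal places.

141.72

Take in order of value per unit:
- C (76/8 per unit): all 8 → value 76, running total 76.00
- D (169/18 per unit): 7 of 18 → value 7×169/18 = 65.7222, running total 141.72
Total 141.72.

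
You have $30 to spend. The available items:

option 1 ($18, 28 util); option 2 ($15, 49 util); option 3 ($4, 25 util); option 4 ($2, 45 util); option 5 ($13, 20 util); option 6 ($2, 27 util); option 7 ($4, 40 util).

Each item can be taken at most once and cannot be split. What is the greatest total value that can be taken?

Check high-value combinations within $30:
- option 2+option 3+option 4+option 6+option 7: cost 15+4+2+2+4=27, value 49+25+45+27+40=186
- option 1+option 3+option 4+option 6+option 7: cost 18+4+2+2+4=30, value 28+25+45+27+40=165
- option 2+option 4+option 6+option 7: cost 15+2+2+4=23, value 49+45+27+40=161
- option 2+option 3+option 4+option 7: cost 15+4+2+4=25, value 49+25+45+40=159
Best: 186 util.

186 util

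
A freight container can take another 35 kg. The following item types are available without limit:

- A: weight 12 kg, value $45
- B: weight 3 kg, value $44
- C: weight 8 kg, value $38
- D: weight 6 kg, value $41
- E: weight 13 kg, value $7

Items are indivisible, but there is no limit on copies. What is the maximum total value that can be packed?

$484

Best value-per-unit is B at 44/3, and filling with it alone uses weight 11×3=33. No mix of the others beats 11×44 = 484.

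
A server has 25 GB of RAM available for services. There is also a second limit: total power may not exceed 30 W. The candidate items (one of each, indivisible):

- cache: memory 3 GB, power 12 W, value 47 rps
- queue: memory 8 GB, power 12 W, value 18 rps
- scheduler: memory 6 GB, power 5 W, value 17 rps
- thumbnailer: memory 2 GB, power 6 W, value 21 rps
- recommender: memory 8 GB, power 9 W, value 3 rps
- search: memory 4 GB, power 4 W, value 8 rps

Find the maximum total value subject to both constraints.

93 rps

Feasible sets respecting both limits:
- cache+scheduler+thumbnailer+search: memory 15, power 27, value 93
- cache+queue+thumbnailer: memory 13, power 30, value 86
- cache+scheduler+thumbnailer: memory 11, power 23, value 85
- cache+queue+scheduler: memory 17, power 29, value 82
Best: 93 rps.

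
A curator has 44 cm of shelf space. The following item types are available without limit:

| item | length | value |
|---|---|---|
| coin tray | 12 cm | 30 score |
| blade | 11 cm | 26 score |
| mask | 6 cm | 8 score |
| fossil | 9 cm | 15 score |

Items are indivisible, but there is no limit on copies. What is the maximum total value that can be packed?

104 score

Best value-per-unit is coin tray at 30/12; filling with it alone gives 3×30 = 90.
Optimal mix: 4×blade → length 44, value 104.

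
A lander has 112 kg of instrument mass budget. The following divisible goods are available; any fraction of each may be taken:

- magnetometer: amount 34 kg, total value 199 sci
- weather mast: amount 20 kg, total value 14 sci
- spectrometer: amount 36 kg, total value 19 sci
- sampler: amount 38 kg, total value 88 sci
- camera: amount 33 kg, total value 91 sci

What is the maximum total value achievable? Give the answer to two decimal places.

382.90

Take in order of value per unit:
- magnetometer (199/34 per unit): all 34 → value 199, running total 199.00
- camera (91/33 per unit): all 33 → value 91, running total 290.00
- sampler (88/38 per unit): all 38 → value 88, running total 378.00
- weather mast (14/20 per unit): 7 of 20 → value 7×14/20 = 4.9000, running total 382.90
Total 382.90.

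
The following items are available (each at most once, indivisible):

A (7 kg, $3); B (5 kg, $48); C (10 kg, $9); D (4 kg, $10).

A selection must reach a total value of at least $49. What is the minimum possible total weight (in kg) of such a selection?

Subsets with value ≥ 49, sorted by total weight:
- B+D: weight 9, value 58
- A+B: weight 12, value 51
Minimum weight: 9 kg.

9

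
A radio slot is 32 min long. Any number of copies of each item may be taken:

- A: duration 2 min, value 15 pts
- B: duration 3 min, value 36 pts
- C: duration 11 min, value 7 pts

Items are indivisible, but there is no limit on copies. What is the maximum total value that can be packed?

Best value-per-unit is B at 36/3; filling with it alone gives 10×36 = 360.
Optimal mix: 1×A + 10×B → duration 32, value 375.

375 pts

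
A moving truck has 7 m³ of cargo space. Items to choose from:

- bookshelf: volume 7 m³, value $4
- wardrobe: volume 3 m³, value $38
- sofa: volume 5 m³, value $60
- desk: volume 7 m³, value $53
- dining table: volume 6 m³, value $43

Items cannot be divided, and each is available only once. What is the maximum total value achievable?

$60

Check high-value combinations within 7 m³:
- sofa: volume 5, value 60
- desk: volume 7, value 53
- dining table: volume 6, value 43
- wardrobe: volume 3, value 38
Best: $60.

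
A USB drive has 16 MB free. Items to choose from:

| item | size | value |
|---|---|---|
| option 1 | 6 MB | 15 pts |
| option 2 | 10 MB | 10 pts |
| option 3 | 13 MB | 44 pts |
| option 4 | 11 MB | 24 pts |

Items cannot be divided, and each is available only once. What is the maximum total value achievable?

44 pts

This is a 0/1 knapsack; check combinations near the capacity.
- option 3: size 13, value 44
- option 1+option 2: size 6+10=16, value 15+10=25
- option 4: size 11, value 24
Best: 44 pts.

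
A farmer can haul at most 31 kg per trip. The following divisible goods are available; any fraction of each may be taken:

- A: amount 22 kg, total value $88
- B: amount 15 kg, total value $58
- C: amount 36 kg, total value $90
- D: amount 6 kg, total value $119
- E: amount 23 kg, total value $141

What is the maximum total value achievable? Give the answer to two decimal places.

Take in order of value per unit:
- D (119/6 per unit): all 6 → value 119, running total 119.00
- E (141/23 per unit): all 23 → value 141, running total 260.00
- A (88/22 per unit): 2 of 22 → value 2×88/22 = 8.0000, running total 268.00
Total 268.00.

268.00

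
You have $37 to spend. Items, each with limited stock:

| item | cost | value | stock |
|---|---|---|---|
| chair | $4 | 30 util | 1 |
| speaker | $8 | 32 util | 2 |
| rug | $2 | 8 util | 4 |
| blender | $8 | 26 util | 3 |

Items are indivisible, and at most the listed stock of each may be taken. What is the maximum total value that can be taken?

Best selections within cost 37 and stock limits:
- 1×chair + 2×speaker + 4×rug + 1×blender: cost 36, value 152
- 1×chair + 1×speaker + 4×rug + 2×blender: cost 36, value 146
- 1×chair + 2×speaker + 2×blender: cost 36, value 146
- 1×chair + 2×speaker + 3×rug + 1×blender: cost 34, value 144
Best: 152 util.

152 util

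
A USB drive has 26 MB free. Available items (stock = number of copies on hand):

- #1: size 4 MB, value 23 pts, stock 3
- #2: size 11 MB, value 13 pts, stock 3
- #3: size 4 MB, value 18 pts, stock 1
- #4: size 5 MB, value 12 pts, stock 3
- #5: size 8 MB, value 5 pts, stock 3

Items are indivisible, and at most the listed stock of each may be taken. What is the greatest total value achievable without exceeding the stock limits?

Top feasible selections:
- 3×#1 + 1×#3 + 2×#4: size 26, value 111
- 3×#1 + 1×#3 + 1×#4: size 21, value 99
- 3×#1 + 2×#4: size 22, value 93
- 3×#1 + 1×#3 + 1×#5: size 24, value 92
Best: 111 pts.

111 pts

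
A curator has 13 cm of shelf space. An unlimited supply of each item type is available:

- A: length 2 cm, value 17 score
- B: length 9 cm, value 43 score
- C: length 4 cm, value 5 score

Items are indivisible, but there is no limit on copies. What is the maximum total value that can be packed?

102 score

Best value-per-unit is A at 17/2, and filling with it alone uses length 6×2=12. No mix of the others beats 6×17 = 102.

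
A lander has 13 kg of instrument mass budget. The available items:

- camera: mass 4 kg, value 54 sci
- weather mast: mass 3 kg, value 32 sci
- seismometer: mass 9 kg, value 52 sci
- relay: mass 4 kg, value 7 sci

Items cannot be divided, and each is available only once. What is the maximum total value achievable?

106 sci

Check high-value combinations within 13 kg:
- camera+seismometer: mass 4+9=13, value 54+52=106
- camera+weather mast+relay: mass 4+3+4=11, value 54+32+7=93
- camera+weather mast: mass 4+3=7, value 54+32=86
Best: 106 sci.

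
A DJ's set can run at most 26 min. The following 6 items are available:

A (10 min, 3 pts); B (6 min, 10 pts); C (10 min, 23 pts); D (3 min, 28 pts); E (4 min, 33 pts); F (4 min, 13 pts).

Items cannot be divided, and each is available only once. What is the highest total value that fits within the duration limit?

This is a 0/1 knapsack; check combinations near the capacity.
- C+D+E+F: duration 10+3+4+4=21, value 23+28+33+13=97
- B+C+D+E: duration 6+10+3+4=23, value 10+23+28+33=94
- C+D+E: duration 10+3+4=17, value 23+28+33=84
Best: 97 pts.

97 pts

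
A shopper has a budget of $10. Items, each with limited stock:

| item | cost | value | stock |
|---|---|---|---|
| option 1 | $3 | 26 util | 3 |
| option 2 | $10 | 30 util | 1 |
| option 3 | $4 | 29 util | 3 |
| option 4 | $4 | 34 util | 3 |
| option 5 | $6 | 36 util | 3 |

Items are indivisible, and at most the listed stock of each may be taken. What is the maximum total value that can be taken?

Best selections within cost 10 and stock limits:
- 2×option 1 + 1×option 4: cost 10, value 86
- 2×option 1 + 1×option 3: cost 10, value 81
Best: 86 util.

86 util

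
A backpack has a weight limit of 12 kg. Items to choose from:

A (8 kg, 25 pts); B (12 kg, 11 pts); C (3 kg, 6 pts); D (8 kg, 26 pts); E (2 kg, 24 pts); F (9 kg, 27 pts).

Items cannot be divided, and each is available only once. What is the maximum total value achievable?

Check high-value combinations within 12 kg:
- E+F: weight 2+9=11, value 24+27=51
- D+E: weight 8+2=10, value 26+24=50
- A+E: weight 8+2=10, value 25+24=49
Best: 51 pts.

51 pts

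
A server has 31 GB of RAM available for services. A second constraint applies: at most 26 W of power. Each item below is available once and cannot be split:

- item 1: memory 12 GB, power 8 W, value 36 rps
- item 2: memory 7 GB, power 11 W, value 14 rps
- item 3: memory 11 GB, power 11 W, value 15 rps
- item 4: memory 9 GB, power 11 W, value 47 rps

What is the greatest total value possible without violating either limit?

83 rps

Feasible sets respecting both limits:
- item 1+item 4: memory 21, power 19, value 83
- item 3+item 4: memory 20, power 22, value 62
- item 2+item 4: memory 16, power 22, value 61
Best: 83 rps.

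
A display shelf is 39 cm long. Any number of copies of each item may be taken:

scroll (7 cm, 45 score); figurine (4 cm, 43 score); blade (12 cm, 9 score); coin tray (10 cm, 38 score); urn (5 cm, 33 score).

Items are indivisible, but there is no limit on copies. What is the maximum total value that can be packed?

Best value-per-unit is figurine at 43/4; filling with it alone gives 9×43 = 387.
Optimal mix: 1×scroll + 8×figurine → length 39, value 389.

389 score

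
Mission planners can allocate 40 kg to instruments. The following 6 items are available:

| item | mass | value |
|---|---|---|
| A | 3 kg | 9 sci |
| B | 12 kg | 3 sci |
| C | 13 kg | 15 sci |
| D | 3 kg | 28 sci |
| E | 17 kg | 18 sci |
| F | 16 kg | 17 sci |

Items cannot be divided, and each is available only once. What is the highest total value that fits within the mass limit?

72 sci

Check high-value combinations within 40 kg:
- A+D+E+F: mass 3+3+17+16=39, value 9+28+18+17=72
- A+C+D+E: mass 3+13+3+17=36, value 9+15+28+18=70
- A+C+D+F: mass 3+13+3+16=35, value 9+15+28+17=69
- D+E+F: mass 3+17+16=36, value 28+18+17=63
Best: 72 sci.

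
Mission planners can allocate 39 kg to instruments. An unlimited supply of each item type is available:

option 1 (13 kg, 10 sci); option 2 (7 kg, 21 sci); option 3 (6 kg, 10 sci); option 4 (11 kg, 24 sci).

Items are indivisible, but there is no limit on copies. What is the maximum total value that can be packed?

Best value-per-unit is option 2 at 21/7; filling with it alone gives 5×21 = 105.
Optimal mix: 4×option 2 + 1×option 4 → mass 39, value 108.

108 sci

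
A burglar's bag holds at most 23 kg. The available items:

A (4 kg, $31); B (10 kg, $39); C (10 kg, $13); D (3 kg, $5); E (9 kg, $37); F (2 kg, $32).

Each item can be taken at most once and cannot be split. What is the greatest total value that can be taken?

$108

This is a 0/1 knapsack; check combinations near the capacity.
- B+E+F: weight 10+9+2=21, value 39+37+32=108
- A+B+D+F: weight 4+10+3+2=19, value 31+39+5+32=107
- A+B+E: weight 4+10+9=23, value 31+39+37=107
Best: $108.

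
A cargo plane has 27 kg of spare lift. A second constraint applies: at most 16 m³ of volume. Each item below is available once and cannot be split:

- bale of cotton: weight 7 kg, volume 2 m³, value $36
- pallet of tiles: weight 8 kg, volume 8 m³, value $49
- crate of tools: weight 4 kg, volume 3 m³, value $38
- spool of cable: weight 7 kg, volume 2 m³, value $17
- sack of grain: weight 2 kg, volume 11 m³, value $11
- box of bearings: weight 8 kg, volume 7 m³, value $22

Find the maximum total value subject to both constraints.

Feasible sets respecting both limits:
- bale of cotton+pallet of tiles+crate of tools+spool of cable: weight 26, volume 15, value 140
- bale of cotton+pallet of tiles+crate of tools: weight 19, volume 13, value 123
- bale of cotton+crate of tools+spool of cable+box of bearings: weight 26, volume 14, value 113
Best: $140.

$140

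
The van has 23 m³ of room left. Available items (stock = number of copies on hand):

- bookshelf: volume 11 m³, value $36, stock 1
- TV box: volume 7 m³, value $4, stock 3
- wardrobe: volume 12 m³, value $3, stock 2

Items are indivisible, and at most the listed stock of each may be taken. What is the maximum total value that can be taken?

Top feasible selections:
- 1×bookshelf + 1×TV box: volume 18, value 40
- 1×bookshelf + 1×wardrobe: volume 23, value 39
- 1×bookshelf: volume 11, value 36
Best: $40.

$40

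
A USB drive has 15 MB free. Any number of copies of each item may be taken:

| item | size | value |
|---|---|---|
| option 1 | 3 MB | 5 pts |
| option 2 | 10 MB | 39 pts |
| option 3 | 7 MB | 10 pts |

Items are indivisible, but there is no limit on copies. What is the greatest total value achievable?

Best value-per-unit is option 2 at 39/10; filling with it alone gives 1×39 = 39.
Optimal mix: 1×option 1 + 1×option 2 → size 13, value 44.

44 pts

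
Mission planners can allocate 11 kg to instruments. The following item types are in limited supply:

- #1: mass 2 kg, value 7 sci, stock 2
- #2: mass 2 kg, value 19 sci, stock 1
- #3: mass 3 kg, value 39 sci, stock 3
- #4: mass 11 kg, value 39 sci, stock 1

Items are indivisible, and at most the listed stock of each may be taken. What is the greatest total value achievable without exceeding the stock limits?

Best selections within mass 11 and stock limits:
- 1×#2 + 3×#3: mass 11, value 136
- 1×#1 + 3×#3: mass 11, value 124
- 3×#3: mass 9, value 117
- 1×#1 + 1×#2 + 2×#3: mass 10, value 104
Best: 136 sci.

136 sci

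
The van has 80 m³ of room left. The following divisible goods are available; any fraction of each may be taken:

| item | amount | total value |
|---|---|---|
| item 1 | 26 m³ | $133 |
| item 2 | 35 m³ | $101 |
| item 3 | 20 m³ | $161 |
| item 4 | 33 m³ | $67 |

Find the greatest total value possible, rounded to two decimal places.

Take in order of value per unit:
- item 3 (161/20 per unit): all 20 → value 161, running total 161.00
- item 1 (133/26 per unit): all 26 → value 133, running total 294.00
- item 2 (101/35 per unit): 34 of 35 → value 34×101/35 = 98.1143, running total 392.11
Total 392.11.

392.11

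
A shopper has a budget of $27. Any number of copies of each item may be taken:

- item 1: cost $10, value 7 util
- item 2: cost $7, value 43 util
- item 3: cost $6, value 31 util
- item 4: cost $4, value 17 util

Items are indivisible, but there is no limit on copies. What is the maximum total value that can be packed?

160 util

Best value-per-unit is item 2 at 43/7; filling with it alone gives 3×43 = 129.
Optimal mix: 3×item 2 + 1×item 3 → cost 27, value 160.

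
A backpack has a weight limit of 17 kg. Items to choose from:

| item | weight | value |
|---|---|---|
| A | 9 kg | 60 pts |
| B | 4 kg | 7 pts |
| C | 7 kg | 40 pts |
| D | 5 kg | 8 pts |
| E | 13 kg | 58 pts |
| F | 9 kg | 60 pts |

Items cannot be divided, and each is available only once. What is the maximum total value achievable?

100 pts

Check high-value combinations within 17 kg:
- A+C: weight 9+7=16, value 60+40=100
- C+F: weight 7+9=16, value 40+60=100
- A+D: weight 9+5=14, value 60+8=68
- D+F: weight 5+9=14, value 8+60=68
Best: 100 pts.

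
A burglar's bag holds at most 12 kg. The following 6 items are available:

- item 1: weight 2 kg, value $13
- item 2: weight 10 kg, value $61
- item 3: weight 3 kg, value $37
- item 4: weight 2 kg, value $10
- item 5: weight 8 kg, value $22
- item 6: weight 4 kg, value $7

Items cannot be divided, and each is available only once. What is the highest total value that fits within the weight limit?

$74

Check high-value combinations within 12 kg:
- item 1+item 2: weight 2+10=12, value 13+61=74
- item 2+item 4: weight 10+2=12, value 61+10=71
- item 1+item 3+item 4+item 6: weight 2+3+2+4=11, value 13+37+10+7=67
Best: $74.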